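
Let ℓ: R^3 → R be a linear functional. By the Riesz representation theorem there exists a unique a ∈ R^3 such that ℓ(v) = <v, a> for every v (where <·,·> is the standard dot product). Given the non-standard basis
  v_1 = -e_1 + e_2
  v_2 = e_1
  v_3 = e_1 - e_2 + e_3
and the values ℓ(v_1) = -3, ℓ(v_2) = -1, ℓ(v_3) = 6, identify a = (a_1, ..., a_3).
a = (-1, -4, 3)

Write a = (a_1, ..., a_3) in the standard basis. For each basis vector v_i, ℓ(v_i) = <v_i, a> is a linear equation in the a_j's. Collect the n equations into a matrix system V a = ℓ, where row i of V is v_i (expressed in the standard basis). Since V is invertible (lower-triangular with 1s on the diagonal, up to permutation), solve by back-substitution:
  V =
[[-1, 1, 0],
 [1, 0, 0],
 [1, -1, 1]]
  V a = (-3, -1, 6)
Solving gives a = (-1, -4, 3).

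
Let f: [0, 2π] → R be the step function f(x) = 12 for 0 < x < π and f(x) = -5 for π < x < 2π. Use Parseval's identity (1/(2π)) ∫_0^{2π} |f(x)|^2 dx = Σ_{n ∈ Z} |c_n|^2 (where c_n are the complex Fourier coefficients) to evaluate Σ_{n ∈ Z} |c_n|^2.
Σ |c_n|^2 = 169/2

Parseval equates the L^2 energy of f (normalised by 1/(2π)) with the ℓ^2 sum of its Fourier coefficients: (1/(2π)) ∫_0^{2π} |f|^2 = Σ |c_n|^2.
Compute the left side: (1/(2π)) [∫_0^π 12^2 dx + ∫_π^{2π} (-5)^2 dx] = (1/(2π)) · (144π + 25π) = (144 + 25)/2 = 169/2.
So Σ_{n ∈ Z} |c_n|^2 = 169/2.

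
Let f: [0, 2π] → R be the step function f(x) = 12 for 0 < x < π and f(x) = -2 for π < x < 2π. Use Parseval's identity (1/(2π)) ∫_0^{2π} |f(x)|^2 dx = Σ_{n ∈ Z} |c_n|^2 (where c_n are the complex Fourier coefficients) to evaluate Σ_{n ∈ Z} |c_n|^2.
Σ |c_n|^2 = 74

Parseval equates the L^2 energy of f (normalised by 1/(2π)) with the ℓ^2 sum of its Fourier coefficients: (1/(2π)) ∫_0^{2π} |f|^2 = Σ |c_n|^2.
Compute the left side: (1/(2π)) [∫_0^π 12^2 dx + ∫_π^{2π} (-2)^2 dx] = (1/(2π)) · (144π + 4π) = (144 + 4)/2 = 74.
So Σ_{n ∈ Z} |c_n|^2 = 74.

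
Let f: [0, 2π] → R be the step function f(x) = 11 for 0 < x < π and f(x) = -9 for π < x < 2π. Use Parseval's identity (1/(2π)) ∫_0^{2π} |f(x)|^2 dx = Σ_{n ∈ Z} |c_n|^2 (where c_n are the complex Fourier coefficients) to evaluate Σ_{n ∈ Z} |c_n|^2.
Σ |c_n|^2 = 101

Parseval equates the L^2 energy of f (normalised by 1/(2π)) with the ℓ^2 sum of its Fourier coefficients: (1/(2π)) ∫_0^{2π} |f|^2 = Σ |c_n|^2.
Compute the left side: (1/(2π)) [∫_0^π 11^2 dx + ∫_π^{2π} (-9)^2 dx] = (1/(2π)) · (121π + 81π) = (121 + 81)/2 = 101.
So Σ_{n ∈ Z} |c_n|^2 = 101.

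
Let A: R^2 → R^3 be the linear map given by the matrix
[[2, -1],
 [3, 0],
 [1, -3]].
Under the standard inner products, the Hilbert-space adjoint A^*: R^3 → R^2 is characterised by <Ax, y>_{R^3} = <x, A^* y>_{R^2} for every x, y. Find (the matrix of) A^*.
A^* = A^T =
[[2, 3, 1],
 [-1, 0, -3]]

For real matrices with standard dot products, the defining identity <Ax, y> = <x, A^* y> gives (Ax)^T y = x^T (A^*) y, i.e. x^T A^T y = x^T (A^*) y. Since this holds for all x, y, we must have A^* = A^T. Therefore
A^* =
[[2, 3, 1],
 [-1, 0, -3]].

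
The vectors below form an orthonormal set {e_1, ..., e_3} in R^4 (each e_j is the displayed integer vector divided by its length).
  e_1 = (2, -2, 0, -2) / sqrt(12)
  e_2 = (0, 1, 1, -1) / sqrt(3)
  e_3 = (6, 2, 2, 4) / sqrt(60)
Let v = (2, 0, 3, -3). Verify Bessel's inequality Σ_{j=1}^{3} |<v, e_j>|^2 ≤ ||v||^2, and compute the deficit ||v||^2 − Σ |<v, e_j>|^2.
Σ |<v, e_j>|^2 = 314/15; ||v||^2 = 22; deficit = 16/15

Write each e_j = u_j / sqrt(<u_j, u_j>) where u_j is the displayed integer vector. Then <v, e_j> = <v, u_j> / sqrt(<u_j, u_j>), so |<v, e_j>|^2 = <v, u_j>^2 / <u_j, u_j>.
Coefficients: <v, e_1> = 10/sqrt(12), <v, e_2> = 6/sqrt(3), <v, e_3> = 6/sqrt(60).
Square and sum: Σ |<v, e_j>|^2 = 314/15.
Compute ||v||^2 = v·v = 22.
Deficit = 22 − 314/15 = 16/15 ≥ 0, confirming Bessel's inequality. (The deficit equals ||v − Σ <v,e_j> e_j||^2, the squared distance from v to span{e_j}.)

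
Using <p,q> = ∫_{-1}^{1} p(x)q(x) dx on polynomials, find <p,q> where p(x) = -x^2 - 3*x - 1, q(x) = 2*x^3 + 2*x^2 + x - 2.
<p,q> = -6/5

Expand the product: p(x)·q(x) = -2*x^5 - 8*x^4 - 9*x^3 - 3*x^2 + 5*x + 2.
∫_{-1}^{1} of each monomial x^k gives [2/(k+1) if k even, 0 if k odd]. Integrating term-by-term (or equivalently evaluating the antiderivative F(x) = -x^6/3 - 8*x^5/5 - 9*x^4/4 - x^3 + 5*x^2/2 + 2*x at the endpoints):
  F(1) − F(−1) = -41/60 − (31/60) = -6/5.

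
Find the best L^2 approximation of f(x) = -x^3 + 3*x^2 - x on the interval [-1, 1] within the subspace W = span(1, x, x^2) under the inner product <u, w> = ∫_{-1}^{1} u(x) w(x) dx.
g(x) = 3*x^2 - 8*x/5

The best approximation g ∈ W is the orthogonal projection of f onto W. Writing g = a_0 + a_1 x + a_2 x^2, the coefficients solve the normal equations G · a = b where
  G_{ij} = <φ_i, φ_j> and b_i = <f, φ_i>, with φ_0 = 1, φ_1 = x, φ_2 = x^2.
G =
  [2, 0, 2/3]
  [0, 2/3, 0]
  [2/3, 0, 2/5],
b = (2, -16/15, 6/5).
Solving gives a_0 = 0, a_1 = -8/5, a_2 = 3, so
  g(x) = 3*x^2 - 8*x/5.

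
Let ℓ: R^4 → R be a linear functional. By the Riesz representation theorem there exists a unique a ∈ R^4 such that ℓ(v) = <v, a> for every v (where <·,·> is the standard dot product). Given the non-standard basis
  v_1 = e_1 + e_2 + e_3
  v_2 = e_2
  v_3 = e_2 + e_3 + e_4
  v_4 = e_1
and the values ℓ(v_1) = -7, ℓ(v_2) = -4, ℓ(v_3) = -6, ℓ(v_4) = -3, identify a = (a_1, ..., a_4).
a = (-3, -4, 0, -2)

Write a = (a_1, ..., a_4) in the standard basis. For each basis vector v_i, ℓ(v_i) = <v_i, a> is a linear equation in the a_j's. Collect the n equations into a matrix system V a = ℓ, where row i of V is v_i (expressed in the standard basis). Since V is invertible (lower-triangular with 1s on the diagonal, up to permutation), solve by back-substitution:
  V =
[[1, 1, 1, 0],
 [0, 1, 0, 0],
 [0, 1, 1, 1],
 [1, 0, 0, 0]]
  V a = (-7, -4, -6, -3)
Solving gives a = (-3, -4, 0, -2).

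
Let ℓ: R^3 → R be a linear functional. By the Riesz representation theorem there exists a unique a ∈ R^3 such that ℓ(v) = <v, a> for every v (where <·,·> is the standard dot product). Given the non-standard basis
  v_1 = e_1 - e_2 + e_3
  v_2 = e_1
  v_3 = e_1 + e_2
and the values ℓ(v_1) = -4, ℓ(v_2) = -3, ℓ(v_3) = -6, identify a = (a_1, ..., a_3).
a = (-3, -3, -4)

Write a = (a_1, ..., a_3) in the standard basis. For each basis vector v_i, ℓ(v_i) = <v_i, a> is a linear equation in the a_j's. Collect the n equations into a matrix system V a = ℓ, where row i of V is v_i (expressed in the standard basis). Since V is invertible (lower-triangular with 1s on the diagonal, up to permutation), solve by back-substitution:
  V =
[[1, -1, 1],
 [1, 0, 0],
 [1, 1, 0]]
  V a = (-4, -3, -6)
Solving gives a = (-3, -3, -4).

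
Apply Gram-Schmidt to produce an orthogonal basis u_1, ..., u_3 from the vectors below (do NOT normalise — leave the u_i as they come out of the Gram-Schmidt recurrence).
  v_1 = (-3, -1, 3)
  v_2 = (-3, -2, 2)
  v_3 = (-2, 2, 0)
Orthogonal basis:
  u_1 = (-3, -1, 3)
  u_2 = (-6/19, -21/19, -13/19)
  u_3 = (-28/17, 21/17, -21/17)

Apply the Gram-Schmidt recurrence
  u_1 = v_1
  u_i = v_i − Σ_{j<i} ((v_i · u_j) / (u_j · u_j)) · u_j.

Step by step this gives:
  u_1 = (-3, -1, 3)
  u_2 = (-6/19, -21/19, -13/19)
  u_3 = (-28/17, 21/17, -21/17)

Orthogonality check:
  u_2 · u_1 = 0 (should be 0)
  u_3 · u_1 = 0 (should be 0)
  u_3 · u_2 = 0 (should be 0)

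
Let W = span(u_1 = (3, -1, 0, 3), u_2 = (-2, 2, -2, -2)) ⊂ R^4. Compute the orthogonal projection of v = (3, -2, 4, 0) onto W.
proj_W(v) = (37/27, -25/9, 94/27, 37/27)

Set up U = [u_1 | ... | u_2] ∈ R^(4×2). The projector onto W = col(U) is P = U (U^T U)^(-1) U^T.
Compute U^T U =
  [19, -14]
  [-14, 16],
and U^T v = (11, -18).
Solve U^T U · c = U^T v for the coefficients: c = (-19/27, -47/27). The projection is proj_W(v) = U c.
Check: (v - proj_W(v)) · u_1 = 0  (should be 0).
Check: (v - proj_W(v)) · u_2 = 0  (should be 0).
Result: proj_W(v) = (37/27, -25/9, 94/27, 37/27).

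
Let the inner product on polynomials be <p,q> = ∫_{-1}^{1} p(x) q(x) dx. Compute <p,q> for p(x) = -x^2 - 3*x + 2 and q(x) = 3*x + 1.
<p,q> = -8/3

Expand the product: p(x)·q(x) = -3*x^3 - 10*x^2 + 3*x + 2.
∫_{-1}^{1} of each monomial x^k gives [2/(k+1) if k even, 0 if k odd]. Integrating term-by-term (or equivalently evaluating the antiderivative F(x) = -3*x^4/4 - 10*x^3/3 + 3*x^2/2 + 2*x at the endpoints):
  F(1) − F(−1) = -7/12 − (25/12) = -8/3.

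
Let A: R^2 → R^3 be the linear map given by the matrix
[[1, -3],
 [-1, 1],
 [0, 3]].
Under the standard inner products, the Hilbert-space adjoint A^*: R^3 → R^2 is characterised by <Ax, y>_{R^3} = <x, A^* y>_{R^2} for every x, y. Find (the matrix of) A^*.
A^* = A^T =
[[1, -1, 0],
 [-3, 1, 3]]

For real matrices with standard dot products, the defining identity <Ax, y> = <x, A^* y> gives (Ax)^T y = x^T (A^*) y, i.e. x^T A^T y = x^T (A^*) y. Since this holds for all x, y, we must have A^* = A^T. Therefore
A^* =
[[1, -1, 0],
 [-3, 1, 3]].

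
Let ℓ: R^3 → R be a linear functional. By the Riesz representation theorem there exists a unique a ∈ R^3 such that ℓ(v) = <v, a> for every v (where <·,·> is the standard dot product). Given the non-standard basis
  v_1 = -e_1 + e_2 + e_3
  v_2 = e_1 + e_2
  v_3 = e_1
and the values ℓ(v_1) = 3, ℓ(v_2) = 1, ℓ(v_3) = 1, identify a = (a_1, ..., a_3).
a = (1, 0, 4)

Write a = (a_1, ..., a_3) in the standard basis. For each basis vector v_i, ℓ(v_i) = <v_i, a> is a linear equation in the a_j's. Collect the n equations into a matrix system V a = ℓ, where row i of V is v_i (expressed in the standard basis). Since V is invertible (lower-triangular with 1s on the diagonal, up to permutation), solve by back-substitution:
  V =
[[-1, 1, 1],
 [1, 1, 0],
 [1, 0, 0]]
  V a = (3, 1, 1)
Solving gives a = (1, 0, 4).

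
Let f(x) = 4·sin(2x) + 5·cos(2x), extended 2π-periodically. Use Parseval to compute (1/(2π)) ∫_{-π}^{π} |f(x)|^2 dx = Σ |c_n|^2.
Σ |c_n|^2 = 41/2

Expand |f|^2 and use orthogonality of {sin(nx), cos(mx)} on [-π, π]:
  ∫_{-π}^{π} sin(nx)^2 dx = π, ∫ cos(mx)^2 dx = π, and cross terms integrate to 0.
So ∫_{-π}^{π} f(x)^2 dx = 4^2 · π + 5^2 · π = (16 + 25)π.
Divide by 2π: (16 + 25)/2 = 41/2.
By Parseval, this equals Σ |c_n|^2.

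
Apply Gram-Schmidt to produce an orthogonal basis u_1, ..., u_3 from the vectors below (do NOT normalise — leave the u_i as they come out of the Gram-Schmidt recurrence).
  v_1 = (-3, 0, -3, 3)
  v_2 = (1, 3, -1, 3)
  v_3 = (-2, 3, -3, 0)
Orthogonal basis:
  u_1 = (-3, 0, -3, 3)
  u_2 = (2, 3, 0, 2)
  u_3 = (-47/51, 36/17, -4/3, -115/51)

Apply the Gram-Schmidt recurrence
  u_1 = v_1
  u_i = v_i − Σ_{j<i} ((v_i · u_j) / (u_j · u_j)) · u_j.

Step by step this gives:
  u_1 = (-3, 0, -3, 3)
  u_2 = (2, 3, 0, 2)
  u_3 = (-47/51, 36/17, -4/3, -115/51)

Orthogonality check:
  u_2 · u_1 = 0 (should be 0)
  u_3 · u_1 = 0 (should be 0)
  u_3 · u_2 = 0 (should be 0)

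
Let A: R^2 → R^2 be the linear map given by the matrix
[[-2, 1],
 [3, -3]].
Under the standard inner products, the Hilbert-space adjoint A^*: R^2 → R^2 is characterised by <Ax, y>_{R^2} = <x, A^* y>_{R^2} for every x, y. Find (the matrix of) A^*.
A^* = A^T =
[[-2, 3],
 [1, -3]]

For real matrices with standard dot products, the defining identity <Ax, y> = <x, A^* y> gives (Ax)^T y = x^T (A^*) y, i.e. x^T A^T y = x^T (A^*) y. Since this holds for all x, y, we must have A^* = A^T. Therefore
A^* =
[[-2, 3],
 [1, -3]].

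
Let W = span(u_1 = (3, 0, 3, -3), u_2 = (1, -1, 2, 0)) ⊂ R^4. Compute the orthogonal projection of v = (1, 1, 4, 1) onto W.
proj_W(v) = (4/3, -4/3, 8/3, 0)

Set up U = [u_1 | ... | u_2] ∈ R^(4×2). The projector onto W = col(U) is P = U (U^T U)^(-1) U^T.
Compute U^T U =
  [27, 9]
  [9, 6],
and U^T v = (12, 8).
Solve U^T U · c = U^T v for the coefficients: c = (0, 4/3). The projection is proj_W(v) = U c.
Check: (v - proj_W(v)) · u_1 = 0  (should be 0).
Check: (v - proj_W(v)) · u_2 = 0  (should be 0).
Result: proj_W(v) = (4/3, -4/3, 8/3, 0).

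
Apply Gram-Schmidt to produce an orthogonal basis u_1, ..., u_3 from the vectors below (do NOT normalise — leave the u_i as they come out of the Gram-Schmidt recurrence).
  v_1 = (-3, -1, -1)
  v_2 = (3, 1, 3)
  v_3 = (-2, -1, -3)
Orthogonal basis:
  u_1 = (-3, -1, -1)
  u_2 = (-6/11, -2/11, 20/11)
  u_3 = (1/10, -3/10, 0)

Apply the Gram-Schmidt recurrence
  u_1 = v_1
  u_i = v_i − Σ_{j<i} ((v_i · u_j) / (u_j · u_j)) · u_j.

Step by step this gives:
  u_1 = (-3, -1, -1)
  u_2 = (-6/11, -2/11, 20/11)
  u_3 = (1/10, -3/10, 0)

Orthogonality check:
  u_2 · u_1 = 0 (should be 0)
  u_3 · u_1 = 0 (should be 0)
  u_3 · u_2 = 0 (should be 0)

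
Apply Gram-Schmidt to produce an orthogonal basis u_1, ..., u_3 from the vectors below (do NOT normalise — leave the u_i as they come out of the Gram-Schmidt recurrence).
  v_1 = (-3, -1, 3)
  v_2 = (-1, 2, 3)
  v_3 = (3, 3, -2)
Orthogonal basis:
  u_1 = (-3, -1, 3)
  u_2 = (11/19, 48/19, 27/19)
  u_3 = (-45/166, 15/83, -35/166)

Apply the Gram-Schmidt recurrence
  u_1 = v_1
  u_i = v_i − Σ_{j<i} ((v_i · u_j) / (u_j · u_j)) · u_j.

Step by step this gives:
  u_1 = (-3, -1, 3)
  u_2 = (11/19, 48/19, 27/19)
  u_3 = (-45/166, 15/83, -35/166)

Orthogonality check:
  u_2 · u_1 = 0 (should be 0)
  u_3 · u_1 = 0 (should be 0)
  u_3 · u_2 = 0 (should be 0)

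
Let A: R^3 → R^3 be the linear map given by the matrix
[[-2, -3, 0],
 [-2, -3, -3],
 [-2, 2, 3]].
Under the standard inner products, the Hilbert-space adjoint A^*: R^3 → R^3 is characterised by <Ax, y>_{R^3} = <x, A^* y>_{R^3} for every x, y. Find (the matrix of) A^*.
A^* = A^T =
[[-2, -2, -2],
 [-3, -3, 2],
 [0, -3, 3]]

For real matrices with standard dot products, the defining identity <Ax, y> = <x, A^* y> gives (Ax)^T y = x^T (A^*) y, i.e. x^T A^T y = x^T (A^*) y. Since this holds for all x, y, we must have A^* = A^T. Therefore
A^* =
[[-2, -2, -2],
 [-3, -3, 2],
 [0, -3, 3]].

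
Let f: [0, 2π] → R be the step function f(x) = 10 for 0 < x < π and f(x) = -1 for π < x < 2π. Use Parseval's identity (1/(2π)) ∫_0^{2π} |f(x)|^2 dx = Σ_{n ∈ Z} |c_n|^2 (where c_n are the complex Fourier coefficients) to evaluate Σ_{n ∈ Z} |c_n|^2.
Σ |c_n|^2 = 101/2

Parseval equates the L^2 energy of f (normalised by 1/(2π)) with the ℓ^2 sum of its Fourier coefficients: (1/(2π)) ∫_0^{2π} |f|^2 = Σ |c_n|^2.
Compute the left side: (1/(2π)) [∫_0^π 10^2 dx + ∫_π^{2π} (-1)^2 dx] = (1/(2π)) · (100π + 1π) = (100 + 1)/2 = 101/2.
So Σ_{n ∈ Z} |c_n|^2 = 101/2.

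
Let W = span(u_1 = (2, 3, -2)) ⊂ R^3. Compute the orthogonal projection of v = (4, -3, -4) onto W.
proj_W(v) = (14/17, 21/17, -14/17)

Set up U = [u_1 | ... | u_1] ∈ R^(3×1). The projector onto W = col(U) is P = U (U^T U)^(-1) U^T.
Compute U^T U =
  [17],
and U^T v = (7).
Solve U^T U · c = U^T v for the coefficients: c = (7/17). The projection is proj_W(v) = U c.
Check: (v - proj_W(v)) · u_1 = 0  (should be 0).
Result: proj_W(v) = (14/17, 21/17, -14/17).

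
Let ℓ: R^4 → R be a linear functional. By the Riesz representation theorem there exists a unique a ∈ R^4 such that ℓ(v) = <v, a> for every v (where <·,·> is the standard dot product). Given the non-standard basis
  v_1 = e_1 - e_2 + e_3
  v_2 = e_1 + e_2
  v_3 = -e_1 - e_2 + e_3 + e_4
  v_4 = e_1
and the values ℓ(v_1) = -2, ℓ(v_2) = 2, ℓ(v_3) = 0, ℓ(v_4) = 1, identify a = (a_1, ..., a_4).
a = (1, 1, -2, 4)

Write a = (a_1, ..., a_4) in the standard basis. For each basis vector v_i, ℓ(v_i) = <v_i, a> is a linear equation in the a_j's. Collect the n equations into a matrix system V a = ℓ, where row i of V is v_i (expressed in the standard basis). Since V is invertible (lower-triangular with 1s on the diagonal, up to permutation), solve by back-substitution:
  V =
[[1, -1, 1, 0],
 [1, 1, 0, 0],
 [-1, -1, 1, 1],
 [1, 0, 0, 0]]
  V a = (-2, 2, 0, 1)
Solving gives a = (1, 1, -2, 4).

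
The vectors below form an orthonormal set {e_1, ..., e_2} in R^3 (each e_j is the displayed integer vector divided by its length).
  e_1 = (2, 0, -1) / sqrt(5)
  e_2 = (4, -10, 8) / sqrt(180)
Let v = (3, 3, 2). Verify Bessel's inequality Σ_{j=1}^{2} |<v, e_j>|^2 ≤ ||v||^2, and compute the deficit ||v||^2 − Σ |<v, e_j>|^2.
Σ |<v, e_j>|^2 = 29/9; ||v||^2 = 22; deficit = 169/9

Write each e_j = u_j / sqrt(<u_j, u_j>) where u_j is the displayed integer vector. Then <v, e_j> = <v, u_j> / sqrt(<u_j, u_j>), so |<v, e_j>|^2 = <v, u_j>^2 / <u_j, u_j>.
Coefficients: <v, e_1> = 4/sqrt(5), <v, e_2> = -2/sqrt(180).
Square and sum: Σ |<v, e_j>|^2 = 29/9.
Compute ||v||^2 = v·v = 22.
Deficit = 22 − 29/9 = 169/9 ≥ 0, confirming Bessel's inequality. (The deficit equals ||v − Σ <v,e_j> e_j||^2, the squared distance from v to span{e_j}.)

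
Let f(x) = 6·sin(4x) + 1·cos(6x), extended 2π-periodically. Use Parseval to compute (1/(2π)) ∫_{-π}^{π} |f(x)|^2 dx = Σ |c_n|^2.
Σ |c_n|^2 = 37/2

Expand |f|^2 and use orthogonality of {sin(nx), cos(mx)} on [-π, π]:
  ∫_{-π}^{π} sin(nx)^2 dx = π, ∫ cos(mx)^2 dx = π, and cross terms integrate to 0.
So ∫_{-π}^{π} f(x)^2 dx = 6^2 · π + 1^2 · π = (36 + 1)π.
Divide by 2π: (36 + 1)/2 = 37/2.
By Parseval, this equals Σ |c_n|^2.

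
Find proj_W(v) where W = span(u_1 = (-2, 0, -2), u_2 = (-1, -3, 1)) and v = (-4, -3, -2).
proj_W(v) = (-4, -3, -2)

Set up U = [u_1 | ... | u_2] ∈ R^(3×2). The projector onto W = col(U) is P = U (U^T U)^(-1) U^T.
Compute U^T U =
  [8, 0]
  [0, 11],
and U^T v = (12, 11).
Solve U^T U · c = U^T v for the coefficients: c = (3/2, 1). The projection is proj_W(v) = U c.
Check: (v - proj_W(v)) · u_1 = 0  (should be 0).
Check: (v - proj_W(v)) · u_2 = 0  (should be 0).
Result: proj_W(v) = (-4, -3, -2).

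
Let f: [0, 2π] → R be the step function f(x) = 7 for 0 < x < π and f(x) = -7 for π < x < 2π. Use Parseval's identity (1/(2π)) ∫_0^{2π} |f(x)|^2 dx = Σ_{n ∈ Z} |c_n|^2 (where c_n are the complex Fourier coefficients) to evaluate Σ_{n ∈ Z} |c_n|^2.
Σ |c_n|^2 = 49

Parseval equates the L^2 energy of f (normalised by 1/(2π)) with the ℓ^2 sum of its Fourier coefficients: (1/(2π)) ∫_0^{2π} |f|^2 = Σ |c_n|^2.
Compute the left side: (1/(2π)) [∫_0^π 7^2 dx + ∫_π^{2π} (-7)^2 dx] = (1/(2π)) · (49π + 49π) = (49 + 49)/2 = 49.
So Σ_{n ∈ Z} |c_n|^2 = 49.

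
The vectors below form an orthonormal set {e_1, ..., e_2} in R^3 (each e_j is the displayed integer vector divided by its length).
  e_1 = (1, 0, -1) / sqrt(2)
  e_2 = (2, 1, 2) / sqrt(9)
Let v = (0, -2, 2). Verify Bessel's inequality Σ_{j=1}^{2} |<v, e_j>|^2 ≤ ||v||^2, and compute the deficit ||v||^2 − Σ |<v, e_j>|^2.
Σ |<v, e_j>|^2 = 22/9; ||v||^2 = 8; deficit = 50/9

Write each e_j = u_j / sqrt(<u_j, u_j>) where u_j is the displayed integer vector. Then <v, e_j> = <v, u_j> / sqrt(<u_j, u_j>), so |<v, e_j>|^2 = <v, u_j>^2 / <u_j, u_j>.
Coefficients: <v, e_1> = -2/sqrt(2), <v, e_2> = 2/sqrt(9).
Square and sum: Σ |<v, e_j>|^2 = 22/9.
Compute ||v||^2 = v·v = 8.
Deficit = 8 − 22/9 = 50/9 ≥ 0, confirming Bessel's inequality. (The deficit equals ||v − Σ <v,e_j> e_j||^2, the squared distance from v to span{e_j}.)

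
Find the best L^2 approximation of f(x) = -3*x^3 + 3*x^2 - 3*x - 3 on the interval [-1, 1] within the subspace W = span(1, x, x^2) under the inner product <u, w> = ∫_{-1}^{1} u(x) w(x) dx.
g(x) = 3*x^2 - 24*x/5 - 3

The best approximation g ∈ W is the orthogonal projection of f onto W. Writing g = a_0 + a_1 x + a_2 x^2, the coefficients solve the normal equations G · a = b where
  G_{ij} = <φ_i, φ_j> and b_i = <f, φ_i>, with φ_0 = 1, φ_1 = x, φ_2 = x^2.
G =
  [2, 0, 2/3]
  [0, 2/3, 0]
  [2/3, 0, 2/5],
b = (-4, -16/5, -4/5).
Solving gives a_0 = -3, a_1 = -24/5, a_2 = 3, so
  g(x) = 3*x^2 - 24*x/5 - 3.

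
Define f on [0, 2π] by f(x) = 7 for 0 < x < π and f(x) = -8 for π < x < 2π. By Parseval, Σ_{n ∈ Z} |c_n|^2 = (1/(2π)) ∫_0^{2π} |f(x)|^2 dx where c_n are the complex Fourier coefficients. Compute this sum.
Σ |c_n|^2 = 113/2

Parseval equates the L^2 energy of f (normalised by 1/(2π)) with the ℓ^2 sum of its Fourier coefficients: (1/(2π)) ∫_0^{2π} |f|^2 = Σ |c_n|^2.
Compute the left side: (1/(2π)) [∫_0^π 7^2 dx + ∫_π^{2π} (-8)^2 dx] = (1/(2π)) · (49π + 64π) = (49 + 64)/2 = 113/2.
So Σ_{n ∈ Z} |c_n|^2 = 113/2.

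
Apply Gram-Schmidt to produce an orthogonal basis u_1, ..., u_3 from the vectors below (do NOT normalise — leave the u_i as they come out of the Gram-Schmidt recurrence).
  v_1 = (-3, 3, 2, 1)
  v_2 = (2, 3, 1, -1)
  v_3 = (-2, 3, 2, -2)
Orthogonal basis:
  u_1 = (-3, 3, 2, 1)
  u_2 = (58/23, 57/23, 15/23, -27/23)
  u_3 = (-279/329, -87/329, 81/329, -738/329)

Apply the Gram-Schmidt recurrence
  u_1 = v_1
  u_i = v_i − Σ_{j<i} ((v_i · u_j) / (u_j · u_j)) · u_j.

Step by step this gives:
  u_1 = (-3, 3, 2, 1)
  u_2 = (58/23, 57/23, 15/23, -27/23)
  u_3 = (-279/329, -87/329, 81/329, -738/329)

Orthogonality check:
  u_2 · u_1 = 0 (should be 0)
  u_3 · u_1 = 0 (should be 0)
  u_3 · u_2 = 0 (should be 0)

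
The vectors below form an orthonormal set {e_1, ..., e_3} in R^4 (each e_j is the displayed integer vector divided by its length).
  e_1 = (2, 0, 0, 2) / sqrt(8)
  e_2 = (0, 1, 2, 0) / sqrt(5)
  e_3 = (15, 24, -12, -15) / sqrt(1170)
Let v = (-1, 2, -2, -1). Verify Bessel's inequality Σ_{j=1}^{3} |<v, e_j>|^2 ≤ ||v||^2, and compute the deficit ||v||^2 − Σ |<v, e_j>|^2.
Σ |<v, e_j>|^2 = 94/13; ||v||^2 = 10; deficit = 36/13

Write each e_j = u_j / sqrt(<u_j, u_j>) where u_j is the displayed integer vector. Then <v, e_j> = <v, u_j> / sqrt(<u_j, u_j>), so |<v, e_j>|^2 = <v, u_j>^2 / <u_j, u_j>.
Coefficients: <v, e_1> = -4/sqrt(8), <v, e_2> = -2/sqrt(5), <v, e_3> = 72/sqrt(1170).
Square and sum: Σ |<v, e_j>|^2 = 94/13.
Compute ||v||^2 = v·v = 10.
Deficit = 10 − 94/13 = 36/13 ≥ 0, confirming Bessel's inequality. (The deficit equals ||v − Σ <v,e_j> e_j||^2, the squared distance from v to span{e_j}.)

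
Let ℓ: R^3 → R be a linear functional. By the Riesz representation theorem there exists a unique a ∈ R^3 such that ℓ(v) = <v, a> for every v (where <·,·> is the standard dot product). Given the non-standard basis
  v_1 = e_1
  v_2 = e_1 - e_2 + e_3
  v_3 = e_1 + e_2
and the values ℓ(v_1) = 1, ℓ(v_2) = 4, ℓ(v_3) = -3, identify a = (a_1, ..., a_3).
a = (1, -4, -1)

Write a = (a_1, ..., a_3) in the standard basis. For each basis vector v_i, ℓ(v_i) = <v_i, a> is a linear equation in the a_j's. Collect the n equations into a matrix system V a = ℓ, where row i of V is v_i (expressed in the standard basis). Since V is invertible (lower-triangular with 1s on the diagonal, up to permutation), solve by back-substitution:
  V =
[[1, 0, 0],
 [1, -1, 1],
 [1, 1, 0]]
  V a = (1, 4, -3)
Solving gives a = (1, -4, -1).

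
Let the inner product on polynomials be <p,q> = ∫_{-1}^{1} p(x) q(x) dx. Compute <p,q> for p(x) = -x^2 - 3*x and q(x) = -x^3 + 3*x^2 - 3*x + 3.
<p,q> = 4

Expand the product: p(x)·q(x) = x^5 - 6*x^3 + 6*x^2 - 9*x.
∫_{-1}^{1} of each monomial x^k gives [2/(k+1) if k even, 0 if k odd]. Integrating term-by-term (or equivalently evaluating the antiderivative F(x) = x^6/6 - 3*x^4/2 + 2*x^3 - 9*x^2/2 at the endpoints):
  F(1) − F(−1) = -23/6 − (-47/6) = 4.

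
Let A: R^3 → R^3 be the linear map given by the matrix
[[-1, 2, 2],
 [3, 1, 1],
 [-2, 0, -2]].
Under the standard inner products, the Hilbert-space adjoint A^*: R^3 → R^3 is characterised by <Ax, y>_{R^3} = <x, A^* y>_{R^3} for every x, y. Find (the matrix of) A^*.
A^* = A^T =
[[-1, 3, -2],
 [2, 1, 0],
 [2, 1, -2]]

For real matrices with standard dot products, the defining identity <Ax, y> = <x, A^* y> gives (Ax)^T y = x^T (A^*) y, i.e. x^T A^T y = x^T (A^*) y. Since this holds for all x, y, we must have A^* = A^T. Therefore
A^* =
[[-1, 3, -2],
 [2, 1, 0],
 [2, 1, -2]].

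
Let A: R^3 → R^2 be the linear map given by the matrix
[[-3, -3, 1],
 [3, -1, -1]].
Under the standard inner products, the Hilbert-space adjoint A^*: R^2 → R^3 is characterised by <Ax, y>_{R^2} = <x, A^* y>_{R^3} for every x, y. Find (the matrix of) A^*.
A^* = A^T =
[[-3, 3],
 [-3, -1],
 [1, -1]]

For real matrices with standard dot products, the defining identity <Ax, y> = <x, A^* y> gives (Ax)^T y = x^T (A^*) y, i.e. x^T A^T y = x^T (A^*) y. Since this holds for all x, y, we must have A^* = A^T. Therefore
A^* =
[[-3, 3],
 [-3, -1],
 [1, -1]].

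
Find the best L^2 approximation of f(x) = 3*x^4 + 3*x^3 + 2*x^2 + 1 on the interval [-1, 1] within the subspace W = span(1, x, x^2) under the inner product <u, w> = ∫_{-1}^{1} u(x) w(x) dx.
g(x) = 32*x^2/7 + 9*x/5 + 26/35

The best approximation g ∈ W is the orthogonal projection of f onto W. Writing g = a_0 + a_1 x + a_2 x^2, the coefficients solve the normal equations G · a = b where
  G_{ij} = <φ_i, φ_j> and b_i = <f, φ_i>, with φ_0 = 1, φ_1 = x, φ_2 = x^2.
G =
  [2, 0, 2/3]
  [0, 2/3, 0]
  [2/3, 0, 2/5],
b = (68/15, 6/5, 244/105).
Solving gives a_0 = 26/35, a_1 = 9/5, a_2 = 32/7, so
  g(x) = 32*x^2/7 + 9*x/5 + 26/35.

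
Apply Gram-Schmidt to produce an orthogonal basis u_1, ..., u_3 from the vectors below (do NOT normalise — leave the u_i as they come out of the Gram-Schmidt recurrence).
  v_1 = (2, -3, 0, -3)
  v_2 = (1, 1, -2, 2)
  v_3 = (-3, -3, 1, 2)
Orthogonal basis:
  u_1 = (2, -3, 0, -3)
  u_2 = (18/11, 1/22, -2, 23/22)
  u_3 = (-32/19, -578/171, -47/171, 386/171)

Apply the Gram-Schmidt recurrence
  u_1 = v_1
  u_i = v_i − Σ_{j<i} ((v_i · u_j) / (u_j · u_j)) · u_j.

Step by step this gives:
  u_1 = (2, -3, 0, -3)
  u_2 = (18/11, 1/22, -2, 23/22)
  u_3 = (-32/19, -578/171, -47/171, 386/171)

Orthogonality check:
  u_2 · u_1 = 0 (should be 0)
  u_3 · u_1 = 0 (should be 0)
  u_3 · u_2 = 0 (should be 0)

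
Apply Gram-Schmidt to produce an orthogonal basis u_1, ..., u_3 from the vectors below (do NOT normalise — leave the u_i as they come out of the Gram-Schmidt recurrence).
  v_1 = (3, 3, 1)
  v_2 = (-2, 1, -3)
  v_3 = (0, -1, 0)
Orthogonal basis:
  u_1 = (3, 3, 1)
  u_2 = (-20/19, 37/19, -51/19)
  u_3 = (7/23, -49/230, -63/230)

Apply the Gram-Schmidt recurrence
  u_1 = v_1
  u_i = v_i − Σ_{j<i} ((v_i · u_j) / (u_j · u_j)) · u_j.

Step by step this gives:
  u_1 = (3, 3, 1)
  u_2 = (-20/19, 37/19, -51/19)
  u_3 = (7/23, -49/230, -63/230)

Orthogonality check:
  u_2 · u_1 = 0 (should be 0)
  u_3 · u_1 = 0 (should be 0)
  u_3 · u_2 = 0 (should be 0)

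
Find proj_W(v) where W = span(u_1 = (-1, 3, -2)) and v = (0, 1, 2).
proj_W(v) = (1/14, -3/14, 1/7)

Set up U = [u_1 | ... | u_1] ∈ R^(3×1). The projector onto W = col(U) is P = U (U^T U)^(-1) U^T.
Compute U^T U =
  [14],
and U^T v = (-1).
Solve U^T U · c = U^T v for the coefficients: c = (-1/14). The projection is proj_W(v) = U c.
Check: (v - proj_W(v)) · u_1 = 0  (should be 0).
Result: proj_W(v) = (1/14, -3/14, 1/7).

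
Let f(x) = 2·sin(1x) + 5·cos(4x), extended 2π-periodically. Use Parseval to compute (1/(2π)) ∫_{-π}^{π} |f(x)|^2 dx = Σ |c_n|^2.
Σ |c_n|^2 = 29/2

Expand |f|^2 and use orthogonality of {sin(nx), cos(mx)} on [-π, π]:
  ∫_{-π}^{π} sin(nx)^2 dx = π, ∫ cos(mx)^2 dx = π, and cross terms integrate to 0.
So ∫_{-π}^{π} f(x)^2 dx = 2^2 · π + 5^2 · π = (4 + 25)π.
Divide by 2π: (4 + 25)/2 = 29/2.
By Parseval, this equals Σ |c_n|^2.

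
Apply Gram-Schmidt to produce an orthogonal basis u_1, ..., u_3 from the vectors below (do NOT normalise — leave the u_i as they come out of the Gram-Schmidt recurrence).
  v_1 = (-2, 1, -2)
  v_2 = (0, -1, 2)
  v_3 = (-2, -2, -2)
Orthogonal basis:
  u_1 = (-2, 1, -2)
  u_2 = (-10/9, -4/9, 8/9)
  u_3 = (0, -12/5, -6/5)

Apply the Gram-Schmidt recurrence
  u_1 = v_1
  u_i = v_i − Σ_{j<i} ((v_i · u_j) / (u_j · u_j)) · u_j.

Step by step this gives:
  u_1 = (-2, 1, -2)
  u_2 = (-10/9, -4/9, 8/9)
  u_3 = (0, -12/5, -6/5)

Orthogonality check:
  u_2 · u_1 = 0 (should be 0)
  u_3 · u_1 = 0 (should be 0)
  u_3 · u_2 = 0 (should be 0)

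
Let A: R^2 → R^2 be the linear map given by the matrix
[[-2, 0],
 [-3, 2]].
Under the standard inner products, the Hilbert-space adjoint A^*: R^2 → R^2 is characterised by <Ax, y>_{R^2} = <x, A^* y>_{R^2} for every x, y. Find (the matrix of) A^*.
A^* = A^T =
[[-2, -3],
 [0, 2]]

For real matrices with standard dot products, the defining identity <Ax, y> = <x, A^* y> gives (Ax)^T y = x^T (A^*) y, i.e. x^T A^T y = x^T (A^*) y. Since this holds for all x, y, we must have A^* = A^T. Therefore
A^* =
[[-2, -3],
 [0, 2]].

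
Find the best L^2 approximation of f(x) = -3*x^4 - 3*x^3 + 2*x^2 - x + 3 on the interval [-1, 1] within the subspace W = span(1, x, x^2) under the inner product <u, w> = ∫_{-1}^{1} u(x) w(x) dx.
g(x) = -4*x^2/7 - 14*x/5 + 114/35

The best approximation g ∈ W is the orthogonal projection of f onto W. Writing g = a_0 + a_1 x + a_2 x^2, the coefficients solve the normal equations G · a = b where
  G_{ij} = <φ_i, φ_j> and b_i = <f, φ_i>, with φ_0 = 1, φ_1 = x, φ_2 = x^2.
G =
  [2, 0, 2/3]
  [0, 2/3, 0]
  [2/3, 0, 2/5],
b = (92/15, -28/15, 68/35).
Solving gives a_0 = 114/35, a_1 = -14/5, a_2 = -4/7, so
  g(x) = -4*x^2/7 - 14*x/5 + 114/35.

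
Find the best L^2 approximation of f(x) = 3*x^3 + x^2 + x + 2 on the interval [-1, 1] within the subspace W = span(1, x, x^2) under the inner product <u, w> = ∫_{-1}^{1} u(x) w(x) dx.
g(x) = x^2 + 14*x/5 + 2

The best approximation g ∈ W is the orthogonal projection of f onto W. Writing g = a_0 + a_1 x + a_2 x^2, the coefficients solve the normal equations G · a = b where
  G_{ij} = <φ_i, φ_j> and b_i = <f, φ_i>, with φ_0 = 1, φ_1 = x, φ_2 = x^2.
G =
  [2, 0, 2/3]
  [0, 2/3, 0]
  [2/3, 0, 2/5],
b = (14/3, 28/15, 26/15).
Solving gives a_0 = 2, a_1 = 14/5, a_2 = 1, so
  g(x) = x^2 + 14*x/5 + 2.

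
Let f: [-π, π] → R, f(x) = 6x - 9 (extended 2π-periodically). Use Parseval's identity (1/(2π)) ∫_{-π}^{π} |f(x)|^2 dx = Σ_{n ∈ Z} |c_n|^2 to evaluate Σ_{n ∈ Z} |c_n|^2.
Σ |c_n|^2 = 12π^2 + 81

Expand and integrate term by term over [-π, π]:
  ∫ (6x)^2 dx = 36·(2π^3/3); ∫ 2·6·(-9)·x dx = 0 (odd integrand); ∫ (-9)^2 dx = 81·2π.
So (1/(2π)) ∫_{-π}^{π} (6x - 9)^2 dx = 36π^2/3 + 81 = 12π^2 + 81.
Parseval ⇒ Σ |c_n|^2 = 12π^2 + 81.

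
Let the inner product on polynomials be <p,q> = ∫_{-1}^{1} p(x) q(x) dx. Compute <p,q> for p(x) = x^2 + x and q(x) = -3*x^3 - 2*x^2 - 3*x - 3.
<p,q> = -6

Expand the product: p(x)·q(x) = -3*x^5 - 5*x^4 - 5*x^3 - 6*x^2 - 3*x.
∫_{-1}^{1} of each monomial x^k gives [2/(k+1) if k even, 0 if k odd]. Integrating term-by-term (or equivalently evaluating the antiderivative F(x) = -x^6/2 - x^5 - 5*x^4/4 - 2*x^3 - 3*x^2/2 at the endpoints):
  F(1) − F(−1) = -25/4 − (-1/4) = -6.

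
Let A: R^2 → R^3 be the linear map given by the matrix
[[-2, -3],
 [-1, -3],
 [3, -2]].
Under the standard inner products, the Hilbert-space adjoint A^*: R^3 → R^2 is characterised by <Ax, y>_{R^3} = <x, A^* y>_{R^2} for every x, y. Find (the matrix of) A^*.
A^* = A^T =
[[-2, -1, 3],
 [-3, -3, -2]]

For real matrices with standard dot products, the defining identity <Ax, y> = <x, A^* y> gives (Ax)^T y = x^T (A^*) y, i.e. x^T A^T y = x^T (A^*) y. Since this holds for all x, y, we must have A^* = A^T. Therefore
A^* =
[[-2, -1, 3],
 [-3, -3, -2]].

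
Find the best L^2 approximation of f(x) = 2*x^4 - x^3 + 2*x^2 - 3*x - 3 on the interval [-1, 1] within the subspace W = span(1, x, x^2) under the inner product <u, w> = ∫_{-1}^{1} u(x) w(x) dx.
g(x) = 26*x^2/7 - 18*x/5 - 111/35

The best approximation g ∈ W is the orthogonal projection of f onto W. Writing g = a_0 + a_1 x + a_2 x^2, the coefficients solve the normal equations G · a = b where
  G_{ij} = <φ_i, φ_j> and b_i = <f, φ_i>, with φ_0 = 1, φ_1 = x, φ_2 = x^2.
G =
  [2, 0, 2/3]
  [0, 2/3, 0]
  [2/3, 0, 2/5],
b = (-58/15, -12/5, -22/35).
Solving gives a_0 = -111/35, a_1 = -18/5, a_2 = 26/7, so
  g(x) = 26*x^2/7 - 18*x/5 - 111/35.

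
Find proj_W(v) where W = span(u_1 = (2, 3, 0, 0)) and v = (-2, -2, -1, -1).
proj_W(v) = (-20/13, -30/13, 0, 0)

Set up U = [u_1 | ... | u_1] ∈ R^(4×1). The projector onto W = col(U) is P = U (U^T U)^(-1) U^T.
Compute U^T U =
  [13],
and U^T v = (-10).
Solve U^T U · c = U^T v for the coefficients: c = (-10/13). The projection is proj_W(v) = U c.
Check: (v - proj_W(v)) · u_1 = 0  (should be 0).
Result: proj_W(v) = (-20/13, -30/13, 0, 0).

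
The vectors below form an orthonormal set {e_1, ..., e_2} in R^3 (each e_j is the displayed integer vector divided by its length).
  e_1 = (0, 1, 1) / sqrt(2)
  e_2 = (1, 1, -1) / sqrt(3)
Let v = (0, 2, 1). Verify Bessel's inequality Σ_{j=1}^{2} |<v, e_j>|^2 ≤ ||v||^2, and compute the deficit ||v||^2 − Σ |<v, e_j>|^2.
Σ |<v, e_j>|^2 = 29/6; ||v||^2 = 5; deficit = 1/6

Write each e_j = u_j / sqrt(<u_j, u_j>) where u_j is the displayed integer vector. Then <v, e_j> = <v, u_j> / sqrt(<u_j, u_j>), so |<v, e_j>|^2 = <v, u_j>^2 / <u_j, u_j>.
Coefficients: <v, e_1> = 3/sqrt(2), <v, e_2> = 1/sqrt(3).
Square and sum: Σ |<v, e_j>|^2 = 29/6.
Compute ||v||^2 = v·v = 5.
Deficit = 5 − 29/6 = 1/6 ≥ 0, confirming Bessel's inequality. (The deficit equals ||v − Σ <v,e_j> e_j||^2, the squared distance from v to span{e_j}.)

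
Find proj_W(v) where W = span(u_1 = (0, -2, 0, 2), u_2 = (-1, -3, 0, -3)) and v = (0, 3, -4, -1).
proj_W(v) = (6/19, 56/19, 0, -20/19)

Set up U = [u_1 | ... | u_2] ∈ R^(4×2). The projector onto W = col(U) is P = U (U^T U)^(-1) U^T.
Compute U^T U =
  [8, 0]
  [0, 19],
and U^T v = (-8, -6).
Solve U^T U · c = U^T v for the coefficients: c = (-1, -6/19). The projection is proj_W(v) = U c.
Check: (v - proj_W(v)) · u_1 = 0  (should be 0).
Check: (v - proj_W(v)) · u_2 = 0  (should be 0).
Result: proj_W(v) = (6/19, 56/19, 0, -20/19).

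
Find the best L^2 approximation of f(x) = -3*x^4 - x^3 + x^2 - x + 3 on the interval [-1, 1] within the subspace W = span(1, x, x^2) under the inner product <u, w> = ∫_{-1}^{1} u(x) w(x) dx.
g(x) = -11*x^2/7 - 8*x/5 + 114/35

The best approximation g ∈ W is the orthogonal projection of f onto W. Writing g = a_0 + a_1 x + a_2 x^2, the coefficients solve the normal equations G · a = b where
  G_{ij} = <φ_i, φ_j> and b_i = <f, φ_i>, with φ_0 = 1, φ_1 = x, φ_2 = x^2.
G =
  [2, 0, 2/3]
  [0, 2/3, 0]
  [2/3, 0, 2/5],
b = (82/15, -16/15, 54/35).
Solving gives a_0 = 114/35, a_1 = -8/5, a_2 = -11/7, so
  g(x) = -11*x^2/7 - 8*x/5 + 114/35.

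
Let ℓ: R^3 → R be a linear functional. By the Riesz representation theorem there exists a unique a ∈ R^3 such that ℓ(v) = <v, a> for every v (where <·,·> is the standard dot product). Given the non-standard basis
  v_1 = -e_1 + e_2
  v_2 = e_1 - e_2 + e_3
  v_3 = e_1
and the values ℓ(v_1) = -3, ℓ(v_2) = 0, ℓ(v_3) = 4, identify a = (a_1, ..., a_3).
a = (4, 1, -3)

Write a = (a_1, ..., a_3) in the standard basis. For each basis vector v_i, ℓ(v_i) = <v_i, a> is a linear equation in the a_j's. Collect the n equations into a matrix system V a = ℓ, where row i of V is v_i (expressed in the standard basis). Since V is invertible (lower-triangular with 1s on the diagonal, up to permutation), solve by back-substitution:
  V =
[[-1, 1, 0],
 [1, -1, 1],
 [1, 0, 0]]
  V a = (-3, 0, 4)
Solving gives a = (4, 1, -3).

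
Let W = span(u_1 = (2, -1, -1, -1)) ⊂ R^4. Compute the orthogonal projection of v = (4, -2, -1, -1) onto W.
proj_W(v) = (24/7, -12/7, -12/7, -12/7)

Set up U = [u_1 | ... | u_1] ∈ R^(4×1). The projector onto W = col(U) is P = U (U^T U)^(-1) U^T.
Compute U^T U =
  [7],
and U^T v = (12).
Solve U^T U · c = U^T v for the coefficients: c = (12/7). The projection is proj_W(v) = U c.
Check: (v - proj_W(v)) · u_1 = 0  (should be 0).
Result: proj_W(v) = (24/7, -12/7, -12/7, -12/7).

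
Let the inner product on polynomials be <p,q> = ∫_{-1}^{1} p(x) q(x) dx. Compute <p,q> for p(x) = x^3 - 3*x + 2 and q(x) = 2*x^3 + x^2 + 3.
<p,q> = 1208/105

Expand the product: p(x)·q(x) = 2*x^6 + x^5 - 6*x^4 + 4*x^3 + 2*x^2 - 9*x + 6.
∫_{-1}^{1} of each monomial x^k gives [2/(k+1) if k even, 0 if k odd]. Integrating term-by-term (or equivalently evaluating the antiderivative F(x) = 2*x^7/7 + x^6/6 - 6*x^5/5 + x^4 + 2*x^3/3 - 9*x^2/2 + 6*x at the endpoints):
  F(1) − F(−1) = 254/105 − (-318/35) = 1208/105.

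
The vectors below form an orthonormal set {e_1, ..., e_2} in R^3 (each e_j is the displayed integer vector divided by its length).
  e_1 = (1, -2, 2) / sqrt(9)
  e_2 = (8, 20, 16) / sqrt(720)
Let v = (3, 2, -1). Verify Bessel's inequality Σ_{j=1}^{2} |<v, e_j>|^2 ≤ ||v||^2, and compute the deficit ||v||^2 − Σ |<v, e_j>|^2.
Σ |<v, e_j>|^2 = 21/5; ||v||^2 = 14; deficit = 49/5

Write each e_j = u_j / sqrt(<u_j, u_j>) where u_j is the displayed integer vector. Then <v, e_j> = <v, u_j> / sqrt(<u_j, u_j>), so |<v, e_j>|^2 = <v, u_j>^2 / <u_j, u_j>.
Coefficients: <v, e_1> = -3/sqrt(9), <v, e_2> = 48/sqrt(720).
Square and sum: Σ |<v, e_j>|^2 = 21/5.
Compute ||v||^2 = v·v = 14.
Deficit = 14 − 21/5 = 49/5 ≥ 0, confirming Bessel's inequality. (The deficit equals ||v − Σ <v,e_j> e_j||^2, the squared distance from v to span{e_j}.)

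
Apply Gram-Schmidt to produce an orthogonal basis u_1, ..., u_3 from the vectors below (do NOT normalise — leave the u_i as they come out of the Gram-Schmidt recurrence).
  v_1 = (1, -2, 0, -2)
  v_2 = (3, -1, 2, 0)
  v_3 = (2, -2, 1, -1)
Orthogonal basis:
  u_1 = (1, -2, 0, -2)
  u_2 = (22/9, 1/9, 2, 10/9)
  u_3 = (-10/101, -28/101, 1/101, 23/101)

Apply the Gram-Schmidt recurrence
  u_1 = v_1
  u_i = v_i − Σ_{j<i} ((v_i · u_j) / (u_j · u_j)) · u_j.

Step by step this gives:
  u_1 = (1, -2, 0, -2)
  u_2 = (22/9, 1/9, 2, 10/9)
  u_3 = (-10/101, -28/101, 1/101, 23/101)

Orthogonality check:
  u_2 · u_1 = 0 (should be 0)
  u_3 · u_1 = 0 (should be 0)
  u_3 · u_2 = 0 (should be 0)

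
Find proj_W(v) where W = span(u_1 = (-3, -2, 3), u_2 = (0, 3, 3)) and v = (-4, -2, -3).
proj_W(v) = (-57/43, -155/43, -60/43)

Set up U = [u_1 | ... | u_2] ∈ R^(3×2). The projector onto W = col(U) is P = U (U^T U)^(-1) U^T.
Compute U^T U =
  [22, 3]
  [3, 18],
and U^T v = (7, -15).
Solve U^T U · c = U^T v for the coefficients: c = (19/43, -39/43). The projection is proj_W(v) = U c.
Check: (v - proj_W(v)) · u_1 = 0  (should be 0).
Check: (v - proj_W(v)) · u_2 = 0  (should be 0).
Result: proj_W(v) = (-57/43, -155/43, -60/43).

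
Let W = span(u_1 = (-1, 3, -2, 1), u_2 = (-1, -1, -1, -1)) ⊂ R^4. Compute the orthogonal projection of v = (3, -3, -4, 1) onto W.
proj_W(v) = (-33/59, -69/59, -24/59, -51/59)

Set up U = [u_1 | ... | u_2] ∈ R^(4×2). The projector onto W = col(U) is P = U (U^T U)^(-1) U^T.
Compute U^T U =
  [15, -1]
  [-1, 4],
and U^T v = (-3, 3).
Solve U^T U · c = U^T v for the coefficients: c = (-9/59, 42/59). The projection is proj_W(v) = U c.
Check: (v - proj_W(v)) · u_1 = 0  (should be 0).
Check: (v - proj_W(v)) · u_2 = 0  (should be 0).
Result: proj_W(v) = (-33/59, -69/59, -24/59, -51/59).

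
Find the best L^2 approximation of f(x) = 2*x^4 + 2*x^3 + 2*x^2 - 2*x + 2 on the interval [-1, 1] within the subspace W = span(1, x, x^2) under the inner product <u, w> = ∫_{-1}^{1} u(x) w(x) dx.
g(x) = 26*x^2/7 - 4*x/5 + 64/35

The best approximation g ∈ W is the orthogonal projection of f onto W. Writing g = a_0 + a_1 x + a_2 x^2, the coefficients solve the normal equations G · a = b where
  G_{ij} = <φ_i, φ_j> and b_i = <f, φ_i>, with φ_0 = 1, φ_1 = x, φ_2 = x^2.
G =
  [2, 0, 2/3]
  [0, 2/3, 0]
  [2/3, 0, 2/5],
b = (92/15, -8/15, 284/105).
Solving gives a_0 = 64/35, a_1 = -4/5, a_2 = 26/7, so
  g(x) = 26*x^2/7 - 4*x/5 + 64/35.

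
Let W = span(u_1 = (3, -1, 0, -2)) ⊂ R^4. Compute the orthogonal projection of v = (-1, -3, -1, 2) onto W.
proj_W(v) = (-6/7, 2/7, 0, 4/7)

Set up U = [u_1 | ... | u_1] ∈ R^(4×1). The projector onto W = col(U) is P = U (U^T U)^(-1) U^T.
Compute U^T U =
  [14],
and U^T v = (-4).
Solve U^T U · c = U^T v for the coefficients: c = (-2/7). The projection is proj_W(v) = U c.
Check: (v - proj_W(v)) · u_1 = 0  (should be 0).
Result: proj_W(v) = (-6/7, 2/7, 0, 4/7).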